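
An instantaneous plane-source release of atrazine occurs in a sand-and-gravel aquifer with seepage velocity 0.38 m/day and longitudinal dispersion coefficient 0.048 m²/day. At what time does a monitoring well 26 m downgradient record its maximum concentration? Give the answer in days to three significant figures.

For the 1D instantaneous-source solution, setting ∂C/∂t = 0 at fixed x gives v²t² + 2Dt − x² = 0, so t = (√(D² + v²x²) − D)/v².
√(D² + v²x²) = √(0.048² + 0.38² × 26²) = 9.880; v² = 0.1444.
t = (9.880 − 0.048)/0.1444 = 68.1 days (vs. the pure-advection estimate x/v = 68.4 d).

68.1 days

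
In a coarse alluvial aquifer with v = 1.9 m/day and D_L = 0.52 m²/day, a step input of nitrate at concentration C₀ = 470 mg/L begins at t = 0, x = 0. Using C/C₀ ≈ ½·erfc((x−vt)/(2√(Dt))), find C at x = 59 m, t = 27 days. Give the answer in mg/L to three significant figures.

34.4 mg/L

For a continuous step input, C/C₀ ≈ ½·erfc((x−vt)/(2√(Dt))).
vt = 1.9 × 27 = 51.3 m and 2√(Dt) = 2√(0.52 × 27) = 7.494 m.
Argument (x−vt)/(2√(Dt)) = (59 − 51.3)/7.494 = 1.027; ½·erfc(1.027) = 0.07320.
C = 470 × 0.07320 = 34.4 mg/L.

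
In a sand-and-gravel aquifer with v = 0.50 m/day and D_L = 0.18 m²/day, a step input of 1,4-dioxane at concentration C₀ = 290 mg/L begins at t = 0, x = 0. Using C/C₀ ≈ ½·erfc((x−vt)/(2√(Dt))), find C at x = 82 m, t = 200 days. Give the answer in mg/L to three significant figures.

For a continuous step input, C/C₀ ≈ ½·erfc((x−vt)/(2√(Dt))).
vt = 0.50 × 200 = 100 m and 2√(Dt) = 2√(0.18 × 200) = 12.00 m.
Argument (x−vt)/(2√(Dt)) = (82 − 100)/12.00 = -1.500; ½·erfc(-1.500) = 0.9831.
C = 290 × 0.9831 = 285 mg/L.

285 mg/L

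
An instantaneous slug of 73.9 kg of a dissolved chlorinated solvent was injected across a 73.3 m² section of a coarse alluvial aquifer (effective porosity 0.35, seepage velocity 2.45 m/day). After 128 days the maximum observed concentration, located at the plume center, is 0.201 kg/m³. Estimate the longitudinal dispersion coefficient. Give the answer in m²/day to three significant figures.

At the plume center C_max = M/(n_e·A·√(4πDt)), so D = M²/(4πt·(n_e·A·C_max)²).
n_e·A·C_max = 0.35 × 73.3 × 0.201 = 5.157 kg/m.
D = 73.9²/(4π × 128 × 5.157²) = 0.128 m²/day.

0.128 m²/day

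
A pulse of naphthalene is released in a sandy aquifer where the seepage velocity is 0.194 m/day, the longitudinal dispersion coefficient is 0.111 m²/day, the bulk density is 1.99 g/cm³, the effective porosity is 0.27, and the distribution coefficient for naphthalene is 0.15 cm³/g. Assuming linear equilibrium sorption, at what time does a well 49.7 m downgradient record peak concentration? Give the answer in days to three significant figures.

Retardation factor R = 1 + ρ_b·K_d/n = 1 + 1.99 × 0.15/0.27 = 2.106.
Sorption retards both mechanisms: v_R = v/R = 0.09212 m/day, D_R = D/R = 0.05271 m²/day.
Peak time from v_R²t² + 2D_R t − x² = 0: t = (√(D_R² + v_R²x²) − D_R)/v_R².
√(D_R² + v_R²x²) = √(0.05271² + 0.09212² × 49.7²) = 4.579; v_R² = 0.008486.
t = (4.579 − 0.05271)/0.008486 = 533 days.

533 days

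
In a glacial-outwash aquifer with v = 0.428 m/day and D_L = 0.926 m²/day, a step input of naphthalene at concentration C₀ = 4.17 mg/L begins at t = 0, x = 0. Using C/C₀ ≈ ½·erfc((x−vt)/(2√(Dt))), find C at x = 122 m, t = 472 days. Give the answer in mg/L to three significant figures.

For a continuous step input, C/C₀ ≈ ½·erfc((x−vt)/(2√(Dt))).
vt = 0.428 × 472 = 202.016 m and 2√(Dt) = 2√(0.926 × 472) = 41.81 m.
Argument (x−vt)/(2√(Dt)) = (122 − 202.016)/41.81 = -1.914; ½·erfc(-1.914) = 0.9966.
C = 4.17 × 0.9966 = 4.16 mg/L.

4.16 mg/L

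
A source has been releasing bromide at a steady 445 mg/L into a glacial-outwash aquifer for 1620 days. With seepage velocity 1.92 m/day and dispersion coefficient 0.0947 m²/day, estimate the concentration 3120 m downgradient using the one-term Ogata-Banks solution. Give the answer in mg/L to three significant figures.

130 mg/L

For a continuous step input, C/C₀ ≈ ½·erfc((x−vt)/(2√(Dt))).
vt = 1.92 × 1620 = 3110.4 m and 2√(Dt) = 2√(0.0947 × 1620) = 24.77 m.
Argument (x−vt)/(2√(Dt)) = (3120 − 3110.4)/24.77 = 0.3876; ½·erfc(0.3876) = 0.2918.
C = 445 × 0.2918 = 130 mg/L.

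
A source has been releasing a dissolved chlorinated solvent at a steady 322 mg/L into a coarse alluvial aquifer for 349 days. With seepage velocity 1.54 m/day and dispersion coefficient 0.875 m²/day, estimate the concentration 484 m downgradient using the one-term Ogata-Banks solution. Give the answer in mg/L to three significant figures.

317 mg/L

For a continuous step input, C/C₀ ≈ ½·erfc((x−vt)/(2√(Dt))).
vt = 1.54 × 349 = 537.46 m and 2√(Dt) = 2√(0.875 × 349) = 34.95 m.
Argument (x−vt)/(2√(Dt)) = (484 − 537.46)/34.95 = -1.530; ½·erfc(-1.530) = 0.9848.
C = 322 × 0.9848 = 317 mg/L.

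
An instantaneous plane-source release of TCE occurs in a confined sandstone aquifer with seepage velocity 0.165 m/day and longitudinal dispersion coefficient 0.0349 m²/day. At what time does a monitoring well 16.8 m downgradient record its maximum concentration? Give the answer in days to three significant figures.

101 days

For the 1D instantaneous-source solution, setting ∂C/∂t = 0 at fixed x gives v²t² + 2Dt − x² = 0, so t = (√(D² + v²x²) − D)/v².
√(D² + v²x²) = √(0.0349² + 0.165² × 16.8²) = 2.772; v² = 0.027225.
t = (2.772 − 0.0349)/0.027225 = 101 days (vs. the pure-advection estimate x/v = 102 d).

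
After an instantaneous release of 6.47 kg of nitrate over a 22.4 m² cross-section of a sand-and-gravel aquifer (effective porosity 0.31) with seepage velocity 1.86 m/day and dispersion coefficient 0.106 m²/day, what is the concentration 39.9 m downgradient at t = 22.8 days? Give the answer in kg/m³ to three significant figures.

0.0882 kg/m³

For an instantaneous plane source, C(x,t) = M/(n_e·A·√(4πDt)) · exp(−(x−vt)²/(4Dt)), with n_e·A the pore (flow) area.
Plume center vt = 1.86 × 22.8 = 42.408 m, so the well at 39.9 m is 2.508 m upgradient of the peak.
√(4πDt) = 5.511 m, giving peak height M/(n_e·A·√(4πDt)) = 6.47/(0.31 × 22.4 × 5.511) = 0.1691 kg/m³.
(x−vt)²/(4Dt) = (-2.508)²/(4 × 0.106 × 22.8) = 0.6507; exp(−0.6507) = 0.5217.
C = 0.1691 × 0.5217 = 0.0882 kg/m³.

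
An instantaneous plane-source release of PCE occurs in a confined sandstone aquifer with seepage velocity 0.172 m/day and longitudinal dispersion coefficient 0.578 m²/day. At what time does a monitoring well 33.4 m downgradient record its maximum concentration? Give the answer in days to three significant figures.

For the 1D instantaneous-source solution, setting ∂C/∂t = 0 at fixed x gives v²t² + 2Dt − x² = 0, so t = (√(D² + v²x²) − D)/v².
√(D² + v²x²) = √(0.578² + 0.172² × 33.4²) = 5.774; v² = 0.029584.
t = (5.774 − 0.578)/0.029584 = 176 days (vs. the pure-advection estimate x/v = 194 d).

176 days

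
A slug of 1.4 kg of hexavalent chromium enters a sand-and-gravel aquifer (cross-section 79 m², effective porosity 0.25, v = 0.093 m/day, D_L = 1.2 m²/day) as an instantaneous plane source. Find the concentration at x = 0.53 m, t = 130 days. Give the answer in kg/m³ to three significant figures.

For an instantaneous plane source, C(x,t) = M/(n_e·A·√(4πDt)) · exp(−(x−vt)²/(4Dt)), with n_e·A the pore (flow) area.
Plume center vt = 0.093 × 130 = 12.09 m, so the well at 0.53 m is 11.56 m upgradient of the peak.
√(4πDt) = 44.28 m, giving peak height M/(n_e·A·√(4πDt)) = 1.4/(0.25 × 79 × 44.28) = 0.001601 kg/m³.
(x−vt)²/(4Dt) = (-11.56)²/(4 × 1.2 × 130) = 0.2142; exp(−0.2142) = 0.8072.
C = 0.001601 × 0.8072 = 0.00129 kg/m³.

0.00129 kg/m³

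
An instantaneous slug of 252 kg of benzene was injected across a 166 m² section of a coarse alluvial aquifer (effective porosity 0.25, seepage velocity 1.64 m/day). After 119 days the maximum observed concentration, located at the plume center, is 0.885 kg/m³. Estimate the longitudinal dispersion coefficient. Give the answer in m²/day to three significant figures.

At the plume center C_max = M/(n_e·A·√(4πDt)), so D = M²/(4πt·(n_e·A·C_max)²).
n_e·A·C_max = 0.25 × 166 × 0.885 = 36.73 kg/m.
D = 252²/(4π × 119 × 36.73²) = 0.0315 m²/day.

0.0315 m²/day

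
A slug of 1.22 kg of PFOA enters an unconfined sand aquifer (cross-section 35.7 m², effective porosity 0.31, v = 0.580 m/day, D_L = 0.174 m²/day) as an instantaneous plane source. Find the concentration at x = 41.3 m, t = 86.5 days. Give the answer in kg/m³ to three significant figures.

For an instantaneous plane source, C(x,t) = M/(n_e·A·√(4πDt)) · exp(−(x−vt)²/(4Dt)), with n_e·A the pore (flow) area.
Plume center vt = 0.580 × 86.5 = 50.17 m, so the well at 41.3 m is 8.87 m upgradient of the peak.
√(4πDt) = 13.75 m, giving peak height M/(n_e·A·√(4πDt)) = 1.22/(0.31 × 35.7 × 13.75) = 0.008017 kg/m³.
(x−vt)²/(4Dt) = (-8.87)²/(4 × 0.174 × 86.5) = 1.307; exp(−1.307) = 0.2706.
C = 0.008017 × 0.2706 = 0.00217 kg/m³.

0.00217 kg/m³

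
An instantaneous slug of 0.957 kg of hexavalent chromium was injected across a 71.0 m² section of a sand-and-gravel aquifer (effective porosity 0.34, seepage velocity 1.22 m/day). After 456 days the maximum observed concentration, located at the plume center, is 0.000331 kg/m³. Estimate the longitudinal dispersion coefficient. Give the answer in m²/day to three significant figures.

2.50 m²/day

At the plume center C_max = M/(n_e·A·√(4πDt)), so D = M²/(4πt·(n_e·A·C_max)²).
n_e·A·C_max = 0.34 × 71.0 × 0.000331 = 0.007990 kg/m.
D = 0.957²/(4π × 456 × 0.007990²) = 2.50 m²/day.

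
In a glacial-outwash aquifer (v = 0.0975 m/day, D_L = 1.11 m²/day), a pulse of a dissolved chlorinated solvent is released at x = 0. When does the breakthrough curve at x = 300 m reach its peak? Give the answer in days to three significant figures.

2960 days

For the 1D instantaneous-source solution, setting ∂C/∂t = 0 at fixed x gives v²t² + 2Dt − x² = 0, so t = (√(D² + v²x²) − D)/v².
√(D² + v²x²) = √(1.11² + 0.0975² × 300²) = 29.27; v² = 0.00950625.
t = (29.27 − 1.11)/0.00950625 = 2960 days (vs. the pure-advection estimate x/v = 3080 d).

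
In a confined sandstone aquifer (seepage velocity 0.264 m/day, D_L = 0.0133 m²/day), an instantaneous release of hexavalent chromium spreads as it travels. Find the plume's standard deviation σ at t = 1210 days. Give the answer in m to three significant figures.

Dispersive spreading gives a Gaussian with σ² = 2Dt; advection only shifts the center.
σ = √(2 × 0.0133 × 1210) = 5.67 m.

5.67 m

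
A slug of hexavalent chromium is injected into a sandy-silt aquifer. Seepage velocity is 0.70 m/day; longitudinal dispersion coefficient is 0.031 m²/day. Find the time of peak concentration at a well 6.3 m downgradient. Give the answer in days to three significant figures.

8.94 days

For the 1D instantaneous-source solution, setting ∂C/∂t = 0 at fixed x gives v²t² + 2Dt − x² = 0, so t = (√(D² + v²x²) − D)/v².
√(D² + v²x²) = √(0.031² + 0.70² × 6.3²) = 4.410; v² = 0.49.
t = (4.410 − 0.031)/0.49 = 8.94 days (vs. the pure-advection estimate x/v = 9.00 d).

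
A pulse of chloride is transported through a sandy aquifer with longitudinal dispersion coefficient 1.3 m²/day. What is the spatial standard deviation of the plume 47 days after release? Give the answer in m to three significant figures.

11.1 m

Dispersive spreading gives a Gaussian with σ² = 2Dt; advection only shifts the center.
σ = √(2 × 1.3 × 47) = 11.1 m.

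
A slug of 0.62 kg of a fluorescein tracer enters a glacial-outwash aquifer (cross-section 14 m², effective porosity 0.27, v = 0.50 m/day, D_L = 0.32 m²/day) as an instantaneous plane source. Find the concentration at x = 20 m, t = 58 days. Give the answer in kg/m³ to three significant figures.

0.00361 kg/m³

For an instantaneous plane source, C(x,t) = M/(n_e·A·√(4πDt)) · exp(−(x−vt)²/(4Dt)), with n_e·A the pore (flow) area.
Plume center vt = 0.50 × 58 = 29 m, so the well at 20 m is 9 m upgradient of the peak.
√(4πDt) = 15.27 m, giving peak height M/(n_e·A·√(4πDt)) = 0.62/(0.27 × 14 × 15.27) = 0.01074 kg/m³.
(x−vt)²/(4Dt) = (-9)²/(4 × 0.32 × 58) = 1.091; exp(−1.091) = 0.3359.
C = 0.01074 × 0.3359 = 0.00361 kg/m³.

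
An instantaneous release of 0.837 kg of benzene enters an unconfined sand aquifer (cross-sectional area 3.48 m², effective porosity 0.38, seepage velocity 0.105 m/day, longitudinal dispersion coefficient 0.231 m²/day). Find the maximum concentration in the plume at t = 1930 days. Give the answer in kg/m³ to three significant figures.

The peak of an instantaneous 1D plume sits at x = vt; there the Gaussian factor is 1 and C_max = M/(n_e·A·√(4πDt)), where n_e·A is the pore area the mass is dissolved in.
√(4πDt) = √(4π × 0.231 × 1930) = 74.85 m, so C_max = 0.837/(0.38 × 3.48 × 74.85) = 0.00846 kg/m³.

0.00846 kg/m³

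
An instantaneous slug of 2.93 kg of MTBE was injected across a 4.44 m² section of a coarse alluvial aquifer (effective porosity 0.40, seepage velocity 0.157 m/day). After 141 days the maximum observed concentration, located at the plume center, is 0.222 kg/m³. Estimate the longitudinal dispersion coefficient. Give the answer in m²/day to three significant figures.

0.0312 m²/day

At the plume center C_max = M/(n_e·A·√(4πDt)), so D = M²/(4πt·(n_e·A·C_max)²).
n_e·A·C_max = 0.40 × 4.44 × 0.222 = 0.3943 kg/m.
D = 2.93²/(4π × 141 × 0.3943²) = 0.0312 m²/day.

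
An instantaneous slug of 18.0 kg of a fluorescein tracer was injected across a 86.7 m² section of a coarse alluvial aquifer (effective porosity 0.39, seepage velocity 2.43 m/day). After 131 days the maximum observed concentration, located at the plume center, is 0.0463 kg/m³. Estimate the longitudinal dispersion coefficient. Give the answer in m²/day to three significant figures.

At the plume center C_max = M/(n_e·A·√(4πDt)), so D = M²/(4πt·(n_e·A·C_max)²).
n_e·A·C_max = 0.39 × 86.7 × 0.0463 = 1.566 kg/m.
D = 18.0²/(4π × 131 × 1.566²) = 0.0803 m²/day.

0.0803 m²/day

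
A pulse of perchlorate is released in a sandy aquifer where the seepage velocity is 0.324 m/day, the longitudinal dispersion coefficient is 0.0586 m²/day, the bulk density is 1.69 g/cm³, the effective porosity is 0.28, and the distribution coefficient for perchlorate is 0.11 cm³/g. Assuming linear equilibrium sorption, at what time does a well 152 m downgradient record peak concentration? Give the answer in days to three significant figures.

780 days

Retardation factor R = 1 + ρ_b·K_d/n = 1 + 1.69 × 0.11/0.28 = 1.664.
Sorption retards both mechanisms: v_R = v/R = 0.1947 m/day, D_R = D/R = 0.03522 m²/day.
Peak time from v_R²t² + 2D_R t − x² = 0: t = (√(D_R² + v_R²x²) − D_R)/v_R².
√(D_R² + v_R²x²) = √(0.03522² + 0.1947² × 152²) = 29.59; v_R² = 0.03791.
t = (29.59 − 0.03522)/0.03791 = 780 days.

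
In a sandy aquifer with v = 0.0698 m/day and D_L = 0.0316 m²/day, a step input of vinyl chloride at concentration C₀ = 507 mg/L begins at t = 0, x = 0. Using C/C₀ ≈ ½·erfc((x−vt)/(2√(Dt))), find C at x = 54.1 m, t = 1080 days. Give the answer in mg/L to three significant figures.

For a continuous step input, C/C₀ ≈ ½·erfc((x−vt)/(2√(Dt))).
vt = 0.0698 × 1080 = 75.384 m and 2√(Dt) = 2√(0.0316 × 1080) = 11.68 m.
Argument (x−vt)/(2√(Dt)) = (54.1 − 75.384)/11.68 = -1.822; ½·erfc(-1.822) = 0.9950.
C = 507 × 0.9950 = 504 mg/L.

504 mg/L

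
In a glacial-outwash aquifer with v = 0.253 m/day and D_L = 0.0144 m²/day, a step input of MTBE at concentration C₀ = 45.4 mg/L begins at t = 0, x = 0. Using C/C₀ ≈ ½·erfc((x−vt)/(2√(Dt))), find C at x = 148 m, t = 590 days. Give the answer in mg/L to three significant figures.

28.2 mg/L

For a continuous step input, C/C₀ ≈ ½·erfc((x−vt)/(2√(Dt))).
vt = 0.253 × 590 = 149.27 m and 2√(Dt) = 2√(0.0144 × 590) = 5.830 m.
Argument (x−vt)/(2√(Dt)) = (148 − 149.27)/5.830 = -0.2178; ½·erfc(-0.2178) = 0.6210.
C = 45.4 × 0.6210 = 28.2 mg/L.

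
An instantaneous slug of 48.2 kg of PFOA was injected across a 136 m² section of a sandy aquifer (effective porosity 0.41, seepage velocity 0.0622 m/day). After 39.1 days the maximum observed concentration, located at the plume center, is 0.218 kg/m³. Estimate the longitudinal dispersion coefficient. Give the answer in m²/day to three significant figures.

At the plume center C_max = M/(n_e·A·√(4πDt)), so D = M²/(4πt·(n_e·A·C_max)²).
n_e·A·C_max = 0.41 × 136 × 0.218 = 12.16 kg/m.
D = 48.2²/(4π × 39.1 × 12.16²) = 0.0320 m²/day.

0.0320 m²/day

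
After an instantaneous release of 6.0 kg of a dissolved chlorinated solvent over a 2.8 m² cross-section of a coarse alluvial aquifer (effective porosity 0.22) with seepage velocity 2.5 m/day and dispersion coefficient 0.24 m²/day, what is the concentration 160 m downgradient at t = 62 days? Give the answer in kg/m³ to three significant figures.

0.468 kg/m³

For an instantaneous plane source, C(x,t) = M/(n_e·A·√(4πDt)) · exp(−(x−vt)²/(4Dt)), with n_e·A the pore (flow) area.
Plume center vt = 2.5 × 62 = 155 m, so the well at 160 m is 5 m downgradient of the peak.
√(4πDt) = 13.67 m, giving peak height M/(n_e·A·√(4πDt)) = 6.0/(0.22 × 2.8 × 13.67) = 0.7125 kg/m³.
(x−vt)²/(4Dt) = (5)²/(4 × 0.24 × 62) = 0.4200; exp(−0.4200) = 0.6570.
C = 0.7125 × 0.6570 = 0.468 kg/m³.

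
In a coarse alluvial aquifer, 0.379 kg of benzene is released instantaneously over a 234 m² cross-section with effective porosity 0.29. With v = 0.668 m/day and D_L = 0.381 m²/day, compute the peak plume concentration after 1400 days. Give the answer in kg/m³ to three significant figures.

The peak of an instantaneous 1D plume sits at x = vt; there the Gaussian factor is 1 and C_max = M/(n_e·A·√(4πDt)), where n_e·A is the pore area the mass is dissolved in.
√(4πDt) = √(4π × 0.381 × 1400) = 81.87 m, so C_max = 0.379/(0.29 × 234 × 81.87) = 6.82e-05 kg/m³.

6.82e-05 kg/m³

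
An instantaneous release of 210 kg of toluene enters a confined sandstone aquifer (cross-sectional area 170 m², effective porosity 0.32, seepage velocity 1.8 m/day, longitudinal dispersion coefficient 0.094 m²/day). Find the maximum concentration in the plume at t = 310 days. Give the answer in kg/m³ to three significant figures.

The peak of an instantaneous 1D plume sits at x = vt; there the Gaussian factor is 1 and C_max = M/(n_e·A·√(4πDt)), where n_e·A is the pore area the mass is dissolved in.
√(4πDt) = √(4π × 0.094 × 310) = 19.14 m, so C_max = 210/(0.32 × 170 × 19.14) = 0.202 kg/m³.

0.202 kg/m³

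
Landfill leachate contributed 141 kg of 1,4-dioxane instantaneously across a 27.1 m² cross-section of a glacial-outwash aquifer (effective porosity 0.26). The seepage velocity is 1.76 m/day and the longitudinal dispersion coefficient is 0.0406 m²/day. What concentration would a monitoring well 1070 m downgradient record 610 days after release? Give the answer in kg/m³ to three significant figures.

0.995 kg/m³

For an instantaneous plane source, C(x,t) = M/(n_e·A·√(4πDt)) · exp(−(x−vt)²/(4Dt)), with n_e·A the pore (flow) area.
Plume center vt = 1.76 × 610 = 1073.6 m, so the well at 1070 m is 3.6 m upgradient of the peak.
√(4πDt) = 17.64 m, giving peak height M/(n_e·A·√(4πDt)) = 141/(0.26 × 27.1 × 17.64) = 1.134 kg/m³.
(x−vt)²/(4Dt) = (-3.6)²/(4 × 0.0406 × 610) = 0.1308; exp(−0.1308) = 0.8774.
C = 1.134 × 0.8774 = 0.995 kg/m³.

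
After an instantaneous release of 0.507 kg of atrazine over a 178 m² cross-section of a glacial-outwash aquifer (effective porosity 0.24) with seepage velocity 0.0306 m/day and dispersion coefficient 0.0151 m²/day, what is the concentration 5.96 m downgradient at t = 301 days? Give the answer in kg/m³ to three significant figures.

0.000878 kg/m³

For an instantaneous plane source, C(x,t) = M/(n_e·A·√(4πDt)) · exp(−(x−vt)²/(4Dt)), with n_e·A the pore (flow) area.
Plume center vt = 0.0306 × 301 = 9.2106 m, so the well at 5.96 m is 3.2506 m upgradient of the peak.
√(4πDt) = 7.557 m, giving peak height M/(n_e·A·√(4πDt)) = 0.507/(0.24 × 178 × 7.557) = 0.001570 kg/m³.
(x−vt)²/(4Dt) = (-3.2506)²/(4 × 0.0151 × 301) = 0.5812; exp(−0.5812) = 0.5592.
C = 0.001570 × 0.5592 = 0.000878 kg/m³.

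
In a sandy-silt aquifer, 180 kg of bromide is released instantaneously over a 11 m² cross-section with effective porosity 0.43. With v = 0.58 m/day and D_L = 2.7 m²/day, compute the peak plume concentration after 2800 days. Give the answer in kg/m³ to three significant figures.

0.123 kg/m³

The peak of an instantaneous 1D plume sits at x = vt; there the Gaussian factor is 1 and C_max = M/(n_e·A·√(4πDt)), where n_e·A is the pore area the mass is dissolved in.
√(4πDt) = √(4π × 2.7 × 2800) = 308.2 m, so C_max = 180/(0.43 × 11 × 308.2) = 0.123 kg/m³.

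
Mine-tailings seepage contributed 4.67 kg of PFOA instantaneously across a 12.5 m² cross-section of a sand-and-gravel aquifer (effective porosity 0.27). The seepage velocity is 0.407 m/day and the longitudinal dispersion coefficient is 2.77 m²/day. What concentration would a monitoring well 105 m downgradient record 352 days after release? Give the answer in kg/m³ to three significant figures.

For an instantaneous plane source, C(x,t) = M/(n_e·A·√(4πDt)) · exp(−(x−vt)²/(4Dt)), with n_e·A the pore (flow) area.
Plume center vt = 0.407 × 352 = 143.264 m, so the well at 105 m is 38.264 m upgradient of the peak.
√(4πDt) = 110.7 m, giving peak height M/(n_e·A·√(4πDt)) = 4.67/(0.27 × 12.5 × 110.7) = 0.01250 kg/m³.
(x−vt)²/(4Dt) = (-38.264)²/(4 × 2.77 × 352) = 0.3754; exp(−0.3754) = 0.6870.
C = 0.01250 × 0.6870 = 0.00859 kg/m³.

0.00859 kg/m³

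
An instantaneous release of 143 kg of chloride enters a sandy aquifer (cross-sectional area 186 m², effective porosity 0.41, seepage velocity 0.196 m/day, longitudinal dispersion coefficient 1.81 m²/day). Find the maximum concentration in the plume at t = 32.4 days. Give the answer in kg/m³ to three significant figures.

0.0691 kg/m³

The peak of an instantaneous 1D plume sits at x = vt; there the Gaussian factor is 1 and C_max = M/(n_e·A·√(4πDt)), where n_e·A is the pore area the mass is dissolved in.
√(4πDt) = √(4π × 1.81 × 32.4) = 27.15 m, so C_max = 143/(0.41 × 186 × 27.15) = 0.0691 kg/m³.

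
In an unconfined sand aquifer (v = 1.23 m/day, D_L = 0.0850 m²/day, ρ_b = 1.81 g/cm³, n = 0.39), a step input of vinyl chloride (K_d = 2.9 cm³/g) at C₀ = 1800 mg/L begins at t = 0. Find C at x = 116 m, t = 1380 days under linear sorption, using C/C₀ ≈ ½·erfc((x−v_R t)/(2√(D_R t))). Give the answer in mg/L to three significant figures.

Retardation factor R = 1 + ρ_b·K_d/n = 1 + 1.81 × 2.9/0.39 = 14.46.
Sorption retards both mechanisms: v_R = v/R = 0.08506 m/day, D_R = D/R = 0.005878 m²/day.
v_R·t = 0.08506 × 1380 = 117.3828 m; 2√(D_R t) = 5.696 m; argument = (116 − 117.3828)/5.696 = -0.2428.
C = C₀ × ½·erfc(-0.2428) = 1800 × 0.6343 = 1140 mg/L.

1140 mg/L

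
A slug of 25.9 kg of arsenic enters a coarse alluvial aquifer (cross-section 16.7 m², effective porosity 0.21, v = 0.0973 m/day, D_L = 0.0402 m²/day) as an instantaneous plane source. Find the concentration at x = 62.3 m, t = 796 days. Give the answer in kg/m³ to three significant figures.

0.0613 kg/m³

For an instantaneous plane source, C(x,t) = M/(n_e·A·√(4πDt)) · exp(−(x−vt)²/(4Dt)), with n_e·A the pore (flow) area.
Plume center vt = 0.0973 × 796 = 77.4508 m, so the well at 62.3 m is 15.1508 m upgradient of the peak.
√(4πDt) = 20.05 m, giving peak height M/(n_e·A·√(4πDt)) = 25.9/(0.21 × 16.7 × 20.05) = 0.3683 kg/m³.
(x−vt)²/(4Dt) = (-15.1508)²/(4 × 0.0402 × 796) = 1.793; exp(−1.793) = 0.1665.
C = 0.3683 × 0.1665 = 0.0613 kg/m³.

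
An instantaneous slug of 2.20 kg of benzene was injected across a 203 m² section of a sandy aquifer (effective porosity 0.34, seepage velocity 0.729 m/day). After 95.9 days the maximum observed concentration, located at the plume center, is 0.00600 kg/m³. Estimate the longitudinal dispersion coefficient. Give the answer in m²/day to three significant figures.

At the plume center C_max = M/(n_e·A·√(4πDt)), so D = M²/(4πt·(n_e·A·C_max)²).
n_e·A·C_max = 0.34 × 203 × 0.00600 = 0.4141 kg/m.
D = 2.20²/(4π × 95.9 × 0.4141²) = 0.0234 m²/day.

0.0234 m²/day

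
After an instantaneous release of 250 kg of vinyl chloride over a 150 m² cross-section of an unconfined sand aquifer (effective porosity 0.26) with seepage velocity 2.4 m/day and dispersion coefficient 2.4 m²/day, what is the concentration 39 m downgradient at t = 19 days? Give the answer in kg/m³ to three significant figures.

0.211 kg/m³

For an instantaneous plane source, C(x,t) = M/(n_e·A·√(4πDt)) · exp(−(x−vt)²/(4Dt)), with n_e·A the pore (flow) area.
Plume center vt = 2.4 × 19 = 45.6 m, so the well at 39 m is 6.6 m upgradient of the peak.
√(4πDt) = 23.94 m, giving peak height M/(n_e·A·√(4πDt)) = 250/(0.26 × 150 × 23.94) = 0.2678 kg/m³.
(x−vt)²/(4Dt) = (-6.6)²/(4 × 2.4 × 19) = 0.2388; exp(−0.2388) = 0.7876.
C = 0.2678 × 0.7876 = 0.211 kg/m³.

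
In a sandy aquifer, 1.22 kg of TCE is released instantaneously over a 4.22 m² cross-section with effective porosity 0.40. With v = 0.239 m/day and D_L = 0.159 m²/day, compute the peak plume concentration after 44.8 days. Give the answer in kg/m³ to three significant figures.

The peak of an instantaneous 1D plume sits at x = vt; there the Gaussian factor is 1 and C_max = M/(n_e·A·√(4πDt)), where n_e·A is the pore area the mass is dissolved in.
√(4πDt) = √(4π × 0.159 × 44.8) = 9.461 m, so C_max = 1.22/(0.40 × 4.22 × 9.461) = 0.0764 kg/m³.

0.0764 kg/m³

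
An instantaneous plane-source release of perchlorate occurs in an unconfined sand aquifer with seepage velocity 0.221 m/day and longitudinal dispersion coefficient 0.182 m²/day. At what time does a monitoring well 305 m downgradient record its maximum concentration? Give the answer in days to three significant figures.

1380 days

For the 1D instantaneous-source solution, setting ∂C/∂t = 0 at fixed x gives v²t² + 2Dt − x² = 0, so t = (√(D² + v²x²) − D)/v².
√(D² + v²x²) = √(0.182² + 0.221² × 305²) = 67.41; v² = 0.048841.
t = (67.41 − 0.182)/0.048841 = 1380 days (vs. the pure-advection estimate x/v = 1380 d).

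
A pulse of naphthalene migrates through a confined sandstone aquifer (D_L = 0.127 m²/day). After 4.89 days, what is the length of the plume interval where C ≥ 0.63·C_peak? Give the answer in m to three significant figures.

The plume is Gaussian with σ = √(2Dt) = √(2 × 0.127 × 4.89) = 1.114 m.
C/C_peak = exp(−Δx²/(2σ²)) = 0.63 ⇒ Δx = σ·√(−2 ln 0.63) = 1.114 × 0.9613 = 1.071 m.
Width = 2Δx = 2.14 m.

2.14 m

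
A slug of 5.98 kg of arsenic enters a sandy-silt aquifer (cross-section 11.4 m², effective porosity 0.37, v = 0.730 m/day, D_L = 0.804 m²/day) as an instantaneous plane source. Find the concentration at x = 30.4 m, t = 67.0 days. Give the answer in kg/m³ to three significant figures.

For an instantaneous plane source, C(x,t) = M/(n_e·A·√(4πDt)) · exp(−(x−vt)²/(4Dt)), with n_e·A the pore (flow) area.
Plume center vt = 0.730 × 67.0 = 48.91 m, so the well at 30.4 m is 18.51 m upgradient of the peak.
√(4πDt) = 26.02 m, giving peak height M/(n_e·A·√(4πDt)) = 5.98/(0.37 × 11.4 × 26.02) = 0.05449 kg/m³.
(x−vt)²/(4Dt) = (-18.51)²/(4 × 0.804 × 67.0) = 1.590; exp(−1.590) = 0.2039.
C = 0.05449 × 0.2039 = 0.0111 kg/m³.

0.0111 kg/m³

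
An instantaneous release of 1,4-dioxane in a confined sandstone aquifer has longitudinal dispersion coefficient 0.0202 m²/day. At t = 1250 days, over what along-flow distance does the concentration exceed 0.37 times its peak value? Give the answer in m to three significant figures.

The plume is Gaussian with σ = √(2Dt) = √(2 × 0.0202 × 1250) = 7.106 m.
C/C_peak = exp(−Δx²/(2σ²)) = 0.37 ⇒ Δx = σ·√(−2 ln 0.37) = 7.106 × 1.410 = 10.02 m.
Width = 2Δx = 20.0 m.

20.0 m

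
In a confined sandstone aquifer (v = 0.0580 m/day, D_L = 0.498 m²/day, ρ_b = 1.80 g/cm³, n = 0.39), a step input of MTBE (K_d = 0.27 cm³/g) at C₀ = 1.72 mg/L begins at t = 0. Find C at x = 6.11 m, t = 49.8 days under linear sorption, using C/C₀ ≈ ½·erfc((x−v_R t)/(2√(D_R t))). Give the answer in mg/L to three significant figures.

Retardation factor R = 1 + ρ_b·K_d/n = 1 + 1.80 × 0.27/0.39 = 2.246.
Sorption retards both mechanisms: v_R = v/R = 0.02582 m/day, D_R = D/R = 0.2217 m²/day.
v_R·t = 0.02582 × 49.8 = 1.285836 m; 2√(D_R t) = 6.645 m; argument = (6.11 − 1.285836)/6.645 = 0.7260.
C = C₀ × ½·erfc(0.7260) = 1.72 × 0.1523 = 0.262 mg/L.

0.262 mg/L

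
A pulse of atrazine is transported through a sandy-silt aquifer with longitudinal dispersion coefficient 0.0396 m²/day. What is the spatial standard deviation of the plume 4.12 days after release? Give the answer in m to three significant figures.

0.571 m

Dispersive spreading gives a Gaussian with σ² = 2Dt; advection only shifts the center.
σ = √(2 × 0.0396 × 4.12) = 0.571 m.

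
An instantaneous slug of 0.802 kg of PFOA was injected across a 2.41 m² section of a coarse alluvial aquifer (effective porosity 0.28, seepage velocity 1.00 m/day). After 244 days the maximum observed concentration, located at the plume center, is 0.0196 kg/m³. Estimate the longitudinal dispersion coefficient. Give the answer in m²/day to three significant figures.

At the plume center C_max = M/(n_e·A·√(4πDt)), so D = M²/(4πt·(n_e·A·C_max)²).
n_e·A·C_max = 0.28 × 2.41 × 0.0196 = 0.01323 kg/m.
D = 0.802²/(4π × 244 × 0.01323²) = 1.20 m²/day.

1.20 m²/day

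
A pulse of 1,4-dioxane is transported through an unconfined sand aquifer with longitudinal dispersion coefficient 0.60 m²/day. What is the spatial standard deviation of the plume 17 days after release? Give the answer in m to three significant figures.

Dispersive spreading gives a Gaussian with σ² = 2Dt; advection only shifts the center.
σ = √(2 × 0.60 × 17) = 4.52 m.

4.52 m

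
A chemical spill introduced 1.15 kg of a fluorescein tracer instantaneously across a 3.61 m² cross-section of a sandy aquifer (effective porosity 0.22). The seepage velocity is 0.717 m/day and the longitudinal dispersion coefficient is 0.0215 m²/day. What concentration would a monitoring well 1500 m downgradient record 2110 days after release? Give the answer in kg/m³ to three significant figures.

0.0243 kg/m³

For an instantaneous plane source, C(x,t) = M/(n_e·A·√(4πDt)) · exp(−(x−vt)²/(4Dt)), with n_e·A the pore (flow) area.
Plume center vt = 0.717 × 2110 = 1512.87 m, so the well at 1500 m is 12.87 m upgradient of the peak.
√(4πDt) = 23.88 m, giving peak height M/(n_e·A·√(4πDt)) = 1.15/(0.22 × 3.61 × 23.88) = 0.06064 kg/m³.
(x−vt)²/(4Dt) = (-12.87)²/(4 × 0.0215 × 2110) = 0.9128; exp(−0.9128) = 0.4014.
C = 0.06064 × 0.4014 = 0.0243 kg/m³.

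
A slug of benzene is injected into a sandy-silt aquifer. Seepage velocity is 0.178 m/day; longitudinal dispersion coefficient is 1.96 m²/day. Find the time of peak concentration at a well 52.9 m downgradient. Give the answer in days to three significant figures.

242 days

For the 1D instantaneous-source solution, setting ∂C/∂t = 0 at fixed x gives v²t² + 2Dt − x² = 0, so t = (√(D² + v²x²) − D)/v².
√(D² + v²x²) = √(1.96² + 0.178² × 52.9²) = 9.618; v² = 0.031684.
t = (9.618 − 1.96)/0.031684 = 242 days (vs. the pure-advection estimate x/v = 297 d).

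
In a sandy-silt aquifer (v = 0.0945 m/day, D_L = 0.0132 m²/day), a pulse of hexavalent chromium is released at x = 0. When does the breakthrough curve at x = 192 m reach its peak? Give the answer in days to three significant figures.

For the 1D instantaneous-source solution, setting ∂C/∂t = 0 at fixed x gives v²t² + 2Dt − x² = 0, so t = (√(D² + v²x²) − D)/v².
√(D² + v²x²) = √(0.0132² + 0.0945² × 192²) = 18.14; v² = 0.00893025.
t = (18.14 − 0.0132)/0.00893025 = 2030 days (vs. the pure-advection estimate x/v = 2030 d).

2030 days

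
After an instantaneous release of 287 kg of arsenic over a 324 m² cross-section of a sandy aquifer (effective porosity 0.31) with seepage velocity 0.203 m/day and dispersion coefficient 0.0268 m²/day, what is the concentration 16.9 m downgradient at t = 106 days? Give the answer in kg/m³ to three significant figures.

0.0732 kg/m³

For an instantaneous plane source, C(x,t) = M/(n_e·A·√(4πDt)) · exp(−(x−vt)²/(4Dt)), with n_e·A the pore (flow) area.
Plume center vt = 0.203 × 106 = 21.518 m, so the well at 16.9 m is 4.618 m upgradient of the peak.
√(4πDt) = 5.975 m, giving peak height M/(n_e·A·√(4πDt)) = 287/(0.31 × 324 × 5.975) = 0.4782 kg/m³.
(x−vt)²/(4Dt) = (-4.618)²/(4 × 0.0268 × 106) = 1.877; exp(−1.877) = 0.1530.
C = 0.4782 × 0.1530 = 0.0732 kg/m³.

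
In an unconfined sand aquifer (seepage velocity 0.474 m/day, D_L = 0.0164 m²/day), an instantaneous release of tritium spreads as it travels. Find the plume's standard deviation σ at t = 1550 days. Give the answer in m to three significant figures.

7.13 m

Dispersive spreading gives a Gaussian with σ² = 2Dt; advection only shifts the center.
σ = √(2 × 0.0164 × 1550) = 7.13 m.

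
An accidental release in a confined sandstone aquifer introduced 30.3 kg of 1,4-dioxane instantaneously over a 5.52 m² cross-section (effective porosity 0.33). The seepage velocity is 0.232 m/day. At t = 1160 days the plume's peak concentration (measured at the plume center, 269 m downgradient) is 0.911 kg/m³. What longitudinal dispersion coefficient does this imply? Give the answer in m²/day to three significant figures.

At the plume center C_max = M/(n_e·A·√(4πDt)), so D = M²/(4πt·(n_e·A·C_max)²).
n_e·A·C_max = 0.33 × 5.52 × 0.911 = 1.659 kg/m.
D = 30.3²/(4π × 1160 × 1.659²) = 0.0229 m²/day.

0.0229 m²/day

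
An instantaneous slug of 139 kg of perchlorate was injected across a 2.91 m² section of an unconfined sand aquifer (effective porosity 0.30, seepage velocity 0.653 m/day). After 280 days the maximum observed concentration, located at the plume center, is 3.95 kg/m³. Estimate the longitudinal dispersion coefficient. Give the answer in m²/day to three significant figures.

0.462 m²/day

At the plume center C_max = M/(n_e·A·√(4πDt)), so D = M²/(4πt·(n_e·A·C_max)²).
n_e·A·C_max = 0.30 × 2.91 × 3.95 = 3.448 kg/m.
D = 139²/(4π × 280 × 3.448²) = 0.462 m²/day.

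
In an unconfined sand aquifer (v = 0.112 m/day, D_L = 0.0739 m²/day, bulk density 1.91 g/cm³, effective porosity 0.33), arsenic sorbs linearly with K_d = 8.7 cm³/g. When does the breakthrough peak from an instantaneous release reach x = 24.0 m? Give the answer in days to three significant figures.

Retardation factor R = 1 + ρ_b·K_d/n = 1 + 1.91 × 8.7/0.33 = 51.35.
Sorption retards both mechanisms: v_R = v/R = 0.002181 m/day, D_R = D/R = 0.001439 m²/day.
Peak time from v_R²t² + 2D_R t − x² = 0: t = (√(D_R² + v_R²x²) − D_R)/v_R².
√(D_R² + v_R²x²) = √(0.001439² + 0.002181² × 24.0²) = 0.05236; v_R² = 4.757e-06.
t = (0.05236 − 0.001439)/4.757e-06 = 10700 days.

10700 days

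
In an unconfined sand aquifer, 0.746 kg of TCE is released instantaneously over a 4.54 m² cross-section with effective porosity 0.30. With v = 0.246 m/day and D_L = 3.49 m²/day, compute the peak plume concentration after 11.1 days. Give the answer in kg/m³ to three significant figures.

0.0248 kg/m³

The peak of an instantaneous 1D plume sits at x = vt; there the Gaussian factor is 1 and C_max = M/(n_e·A·√(4πDt)), where n_e·A is the pore area the mass is dissolved in.
√(4πDt) = √(4π × 3.49 × 11.1) = 22.06 m, so C_max = 0.746/(0.30 × 4.54 × 22.06) = 0.0248 kg/m³.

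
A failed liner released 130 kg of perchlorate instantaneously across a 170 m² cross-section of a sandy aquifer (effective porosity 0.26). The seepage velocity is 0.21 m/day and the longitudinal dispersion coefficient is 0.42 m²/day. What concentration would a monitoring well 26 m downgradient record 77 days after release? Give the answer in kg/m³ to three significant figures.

For an instantaneous plane source, C(x,t) = M/(n_e·A·√(4πDt)) · exp(−(x−vt)²/(4Dt)), with n_e·A the pore (flow) area.
Plume center vt = 0.21 × 77 = 16.17 m, so the well at 26 m is 9.83 m downgradient of the peak.
√(4πDt) = 20.16 m, giving peak height M/(n_e·A·√(4πDt)) = 130/(0.26 × 170 × 20.16) = 0.1459 kg/m³.
(x−vt)²/(4Dt) = (9.83)²/(4 × 0.42 × 77) = 0.7470; exp(−0.7470) = 0.4738.
C = 0.1459 × 0.4738 = 0.0691 kg/m³.

0.0691 kg/m³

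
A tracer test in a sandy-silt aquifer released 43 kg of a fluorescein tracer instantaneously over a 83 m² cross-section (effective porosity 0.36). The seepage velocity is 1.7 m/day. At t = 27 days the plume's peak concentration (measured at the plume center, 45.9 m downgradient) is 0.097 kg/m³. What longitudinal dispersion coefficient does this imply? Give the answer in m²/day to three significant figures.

0.649 m²/day

At the plume center C_max = M/(n_e·A·√(4πDt)), so D = M²/(4πt·(n_e·A·C_max)²).
n_e·A·C_max = 0.36 × 83 × 0.097 = 2.898 kg/m.
D = 43²/(4π × 27 × 2.898²) = 0.649 m²/day.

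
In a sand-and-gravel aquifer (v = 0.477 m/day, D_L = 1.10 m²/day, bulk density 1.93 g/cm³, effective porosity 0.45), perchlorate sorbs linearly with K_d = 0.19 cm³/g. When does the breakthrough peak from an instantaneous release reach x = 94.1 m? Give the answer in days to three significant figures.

Retardation factor R = 1 + ρ_b·K_d/n = 1 + 1.93 × 0.19/0.45 = 1.815.
Sorption retards both mechanisms: v_R = v/R = 0.2628 m/day, D_R = D/R = 0.6061 m²/day.
Peak time from v_R²t² + 2D_R t − x² = 0: t = (√(D_R² + v_R²x²) − D_R)/v_R².
√(D_R² + v_R²x²) = √(0.6061² + 0.2628² × 94.1²) = 24.74; v_R² = 0.06906.
t = (24.74 − 0.6061)/0.06906 = 349 days.

349 days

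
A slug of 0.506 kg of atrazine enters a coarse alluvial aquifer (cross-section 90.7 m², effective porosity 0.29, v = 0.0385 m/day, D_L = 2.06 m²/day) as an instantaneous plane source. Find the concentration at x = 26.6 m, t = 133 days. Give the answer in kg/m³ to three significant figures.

0.000215 kg/m³

For an instantaneous plane source, C(x,t) = M/(n_e·A·√(4πDt)) · exp(−(x−vt)²/(4Dt)), with n_e·A the pore (flow) area.
Plume center vt = 0.0385 × 133 = 5.1205 m, so the well at 26.6 m is 21.4795 m downgradient of the peak.
√(4πDt) = 58.68 m, giving peak height M/(n_e·A·√(4πDt)) = 0.506/(0.29 × 90.7 × 58.68) = 0.0003278 kg/m³.
(x−vt)²/(4Dt) = (21.4795)²/(4 × 2.06 × 133) = 0.4210; exp(−0.4210) = 0.6564.
C = 0.0003278 × 0.6564 = 0.000215 kg/m³.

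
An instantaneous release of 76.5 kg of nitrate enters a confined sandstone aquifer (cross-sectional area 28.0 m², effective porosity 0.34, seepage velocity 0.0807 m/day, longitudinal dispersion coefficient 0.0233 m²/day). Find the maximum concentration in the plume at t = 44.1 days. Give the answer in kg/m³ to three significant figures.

The peak of an instantaneous 1D plume sits at x = vt; there the Gaussian factor is 1 and C_max = M/(n_e·A·√(4πDt)), where n_e·A is the pore area the mass is dissolved in.
√(4πDt) = √(4π × 0.0233 × 44.1) = 3.593 m, so C_max = 76.5/(0.34 × 28.0 × 3.593) = 2.24 kg/m³.

2.24 kg/m³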